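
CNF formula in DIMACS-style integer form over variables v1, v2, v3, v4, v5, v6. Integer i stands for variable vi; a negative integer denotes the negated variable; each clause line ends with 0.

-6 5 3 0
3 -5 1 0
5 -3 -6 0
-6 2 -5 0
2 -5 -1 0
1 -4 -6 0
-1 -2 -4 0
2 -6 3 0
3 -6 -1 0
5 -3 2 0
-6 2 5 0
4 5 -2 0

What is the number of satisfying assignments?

14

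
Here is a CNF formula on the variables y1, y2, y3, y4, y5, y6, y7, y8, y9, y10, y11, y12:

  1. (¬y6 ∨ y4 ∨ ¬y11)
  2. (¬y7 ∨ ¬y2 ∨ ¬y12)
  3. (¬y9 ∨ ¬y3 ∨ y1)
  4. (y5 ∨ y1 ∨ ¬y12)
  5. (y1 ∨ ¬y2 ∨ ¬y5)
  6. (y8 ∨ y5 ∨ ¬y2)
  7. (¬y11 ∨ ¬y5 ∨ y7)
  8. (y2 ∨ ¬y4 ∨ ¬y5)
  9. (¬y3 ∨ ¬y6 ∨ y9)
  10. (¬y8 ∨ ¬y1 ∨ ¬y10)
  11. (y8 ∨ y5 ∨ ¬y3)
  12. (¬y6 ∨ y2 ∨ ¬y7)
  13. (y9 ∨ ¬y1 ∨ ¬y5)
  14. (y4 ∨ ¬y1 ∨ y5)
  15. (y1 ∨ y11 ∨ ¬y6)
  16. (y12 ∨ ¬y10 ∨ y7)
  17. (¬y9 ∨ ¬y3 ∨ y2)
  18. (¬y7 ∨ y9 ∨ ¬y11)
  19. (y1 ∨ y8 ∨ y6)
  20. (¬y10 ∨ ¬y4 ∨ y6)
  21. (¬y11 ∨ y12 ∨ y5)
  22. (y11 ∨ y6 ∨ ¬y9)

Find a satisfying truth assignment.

y1 = T, y2 = T, y3 = T, y4 = T, y5 = T, y6 = T, y7 = F, y8 = T, y9 = T, y10 = F, y11 = F, y12 = T

Pure literal: y10 appears only negated; assign y10 = False.
Set y1 = True and propagate.
Set y2 = True and propagate.
The remaining clauses are satisfied by y3 = True, y4 = True, y5 = True, y6 = True, y7 = False, y8 = True, y9 = True, y11 = False, y12 = True.
Every clause has at least one true literal under this assignment.
Check each clause:
  1. (¬y6 ∨ ¬y11 ∨ y4) — y4 is true.
  2. (¬y7 ∨ ¬y12 ∨ ¬y2) — ¬y7 is true.
  3. (¬y3 ∨ y1 ∨ ¬y9) — y1 is true.
  4. (y5 ∨ y1 ∨ ¬y12) — y1 is true.
  5. (¬y2 ∨ ¬y5 ∨ y1) — y1 is true.
  6. (¬y2 ∨ y8 ∨ y5) — y8 is true.
  7. (y7 ∨ ¬y5 ∨ ¬y11) — ¬y11 is true.
  8. (¬y5 ∨ ¬y4 ∨ y2) — y2 is true.
  9. (¬y3 ∨ ¬y6 ∨ y9) — y9 is true.
  10. (¬y1 ∨ ¬y10 ∨ ¬y8) — ¬y10 is true.
  11. (y8 ∨ y5 ∨ ¬y3) — y8 is true.
  12. (¬y7 ∨ ¬y6 ∨ y2) — ¬y7 is true.
  13. (¬y5 ∨ ¬y1 ∨ y9) — y9 is true.
  14. (¬y1 ∨ y4 ∨ y5) — y4 is true.
  15. (¬y6 ∨ y1 ∨ y11) — y1 is true.
  16. (y12 ∨ ¬y10 ∨ y7) — y12 is true.
  17. (y2 ∨ ¬y9 ∨ ¬y3) — y2 is true.
  18. (y9 ∨ ¬y7 ∨ ¬y11) — ¬y7 is true.
  19. (y8 ∨ y6 ∨ y1) — y8 is true.
  20. (y6 ∨ ¬y4 ∨ ¬y10) — ¬y10 is true.
  21. (y12 ∨ ¬y11 ∨ y5) — ¬y11 is true.
  22. (¬y9 ∨ y6 ∨ y11) — y6 is true.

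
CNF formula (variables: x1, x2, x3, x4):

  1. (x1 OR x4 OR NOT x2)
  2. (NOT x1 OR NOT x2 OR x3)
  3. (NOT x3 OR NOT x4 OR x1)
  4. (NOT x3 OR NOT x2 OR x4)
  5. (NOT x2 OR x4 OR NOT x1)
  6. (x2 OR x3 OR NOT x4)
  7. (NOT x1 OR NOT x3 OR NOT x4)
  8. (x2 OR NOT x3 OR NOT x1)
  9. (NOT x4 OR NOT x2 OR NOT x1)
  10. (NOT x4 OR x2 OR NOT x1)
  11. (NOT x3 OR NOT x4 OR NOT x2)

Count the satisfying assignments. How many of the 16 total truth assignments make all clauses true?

Satisfying assignments:
  x1=0 x2=0 x3=0 x4=0
  x1=0 x2=0 x3=1 x4=0
  x1=0 x2=1 x3=0 x4=1
  x1=1 x2=0 x3=0 x4=0
That's 4 in total.

4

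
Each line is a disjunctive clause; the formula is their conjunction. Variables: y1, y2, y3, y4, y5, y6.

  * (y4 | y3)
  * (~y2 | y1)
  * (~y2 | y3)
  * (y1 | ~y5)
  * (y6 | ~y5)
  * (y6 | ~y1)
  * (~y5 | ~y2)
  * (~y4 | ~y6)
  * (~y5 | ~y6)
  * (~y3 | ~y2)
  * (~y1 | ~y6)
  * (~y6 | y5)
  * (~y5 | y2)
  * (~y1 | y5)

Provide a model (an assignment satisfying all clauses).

Set y1 = False and propagate.
  then y2 is forced to False.
  then y5 is forced to False.
  then y6 is forced to False.
The remaining clauses are satisfied by y3 = True, y4 = False.
Every clause has at least one true literal under this assignment.

y1=F, y2=F, y3=T, y4=F, y5=F, y6=F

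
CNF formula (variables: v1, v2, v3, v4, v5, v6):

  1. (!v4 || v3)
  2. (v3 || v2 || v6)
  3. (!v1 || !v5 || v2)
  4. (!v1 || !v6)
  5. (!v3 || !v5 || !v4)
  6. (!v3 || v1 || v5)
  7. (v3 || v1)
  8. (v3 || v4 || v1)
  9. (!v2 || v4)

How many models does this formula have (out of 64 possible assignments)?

5

Satisfying assignments:
  v1=0 v2=0 v3=1 v4=0 v5=1 v6=0
  v1=0 v2=0 v3=1 v4=0 v5=1 v6=1
  v1=1 v2=0 v3=1 v4=0 v5=0 v6=0
  v1=1 v2=0 v3=1 v4=1 v5=0 v6=0
  v1=1 v2=1 v3=1 v4=1 v5=0 v6=0
That's 5 in total.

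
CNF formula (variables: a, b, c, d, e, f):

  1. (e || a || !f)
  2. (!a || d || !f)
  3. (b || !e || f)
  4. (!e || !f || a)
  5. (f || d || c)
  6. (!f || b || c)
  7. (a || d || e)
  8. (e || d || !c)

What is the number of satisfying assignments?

Split on f, then e.
  f=1, e=1: remaining (a,b,c,d) ∈ {(1,0,1,1); (1,1,0,1); (1,1,1,1)} — 3.
  f=1, e=0: remaining (a,b,c,d) ∈ {(1,0,1,1); (1,1,0,1); (1,1,1,1)} — 3.
  f=0, e=1: a free; 3 ways for (b,c,d) × 2^1 = 6.
  f=0, e=0: forces d=1; a, b, c free → 2^3 = 8.
Total: 3 + 3 + 6 + 8 = 20.

20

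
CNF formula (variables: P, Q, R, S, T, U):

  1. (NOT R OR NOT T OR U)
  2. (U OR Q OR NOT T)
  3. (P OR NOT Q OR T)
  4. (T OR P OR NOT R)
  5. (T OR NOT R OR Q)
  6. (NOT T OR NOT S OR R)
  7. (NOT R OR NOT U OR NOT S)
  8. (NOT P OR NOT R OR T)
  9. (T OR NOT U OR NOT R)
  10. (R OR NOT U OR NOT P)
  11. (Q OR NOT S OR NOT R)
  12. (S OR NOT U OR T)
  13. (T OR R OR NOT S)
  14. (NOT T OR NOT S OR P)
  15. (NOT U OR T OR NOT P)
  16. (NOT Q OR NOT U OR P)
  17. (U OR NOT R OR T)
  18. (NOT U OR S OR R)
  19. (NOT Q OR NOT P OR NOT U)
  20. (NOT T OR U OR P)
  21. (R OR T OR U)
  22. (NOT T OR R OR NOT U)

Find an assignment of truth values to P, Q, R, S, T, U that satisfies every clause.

Set P = False and propagate.
Set Q = False and propagate.
Try R = True.
  then T is forced to True.
  then U is forced to True.
  then S is forced to False.
Every clause has at least one true literal under this assignment.
Check each clause:
  1. (NOT T OR NOT R OR U) — U is true.
  2. (U OR NOT T OR Q) — U is true.
  3. (P OR T OR NOT Q) — T is true.
  4. (P OR NOT R OR T) — T is true.
  5. (NOT R OR Q OR T) — T is true.
  6. (R OR NOT T OR NOT S) — R is true.
  7. (NOT S OR NOT R OR NOT U) — NOT S is true.
  8. (NOT P OR NOT R OR T) — T is true.
  9. (NOT R OR NOT U OR T) — T is true.
  10. (NOT P OR NOT U OR R) — R is true.
  11. (NOT S OR Q OR NOT R) — NOT S is true.
  12. (T OR NOT U OR S) — T is true.
  13. (R OR NOT S OR T) — R is true.
  14. (P OR NOT T OR NOT S) — NOT S is true.
  15. (T OR NOT U OR NOT P) — T is true.
  16. (P OR NOT U OR NOT Q) — NOT Q is true.
  17. (NOT R OR T OR U) — T is true.
  18. (S OR R OR NOT U) — R is true.
  19. (NOT Q OR NOT P OR NOT U) — NOT Q is true.
  20. (U OR NOT T OR P) — U is true.
  21. (R OR T OR U) — R is true.
  22. (R OR NOT U OR NOT T) — R is true.

P = F, Q = F, R = T, S = F, T = T, U = T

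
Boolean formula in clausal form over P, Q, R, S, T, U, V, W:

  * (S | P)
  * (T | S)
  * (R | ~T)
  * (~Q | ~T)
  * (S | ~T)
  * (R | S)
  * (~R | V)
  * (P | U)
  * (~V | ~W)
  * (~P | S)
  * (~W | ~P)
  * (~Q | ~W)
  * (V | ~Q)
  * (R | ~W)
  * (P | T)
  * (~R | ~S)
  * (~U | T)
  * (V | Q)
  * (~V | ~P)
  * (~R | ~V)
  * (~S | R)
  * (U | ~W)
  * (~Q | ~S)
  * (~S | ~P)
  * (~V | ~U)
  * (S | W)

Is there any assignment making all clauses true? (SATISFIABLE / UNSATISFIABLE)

S = True:
  propagation gives R=False; an empty clause results — contradiction.
S = False:
  propagation gives P=True; an empty clause results — contradiction.
Every branch closes, so no satisfying assignment exists.

UNSATISFIABLE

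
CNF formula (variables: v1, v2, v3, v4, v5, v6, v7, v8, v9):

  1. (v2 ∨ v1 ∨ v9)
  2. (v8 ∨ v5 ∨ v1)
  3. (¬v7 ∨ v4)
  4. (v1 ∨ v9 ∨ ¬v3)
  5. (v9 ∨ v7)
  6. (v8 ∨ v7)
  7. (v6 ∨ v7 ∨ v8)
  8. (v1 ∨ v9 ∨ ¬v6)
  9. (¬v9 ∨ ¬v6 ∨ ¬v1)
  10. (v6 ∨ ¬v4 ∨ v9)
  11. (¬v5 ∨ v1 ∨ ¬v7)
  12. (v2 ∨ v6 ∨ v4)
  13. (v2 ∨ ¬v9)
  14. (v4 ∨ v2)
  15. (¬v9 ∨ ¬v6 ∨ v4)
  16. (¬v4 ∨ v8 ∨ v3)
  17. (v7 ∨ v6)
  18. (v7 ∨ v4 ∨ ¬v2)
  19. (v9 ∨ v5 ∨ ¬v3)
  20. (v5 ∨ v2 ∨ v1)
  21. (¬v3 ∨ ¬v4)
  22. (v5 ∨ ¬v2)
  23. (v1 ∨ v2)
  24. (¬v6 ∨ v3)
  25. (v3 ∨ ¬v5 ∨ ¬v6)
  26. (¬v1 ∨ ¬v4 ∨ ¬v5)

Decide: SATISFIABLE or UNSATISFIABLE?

v1 = True:
  v4 = True:
    propagation gives v3=False, v8=True, v6=False, v9=True; an empty clause results — contradiction.
  v4 = False:
    propagation gives v7=False, v9=True, v8=True, v6=False; an empty clause results — contradiction.
v1 = False:
  propagation gives v2=True, v5=True, v7=False, v9=True; an empty clause results — contradiction.
Every branch closes, so no satisfying assignment exists.

UNSATISFIABLE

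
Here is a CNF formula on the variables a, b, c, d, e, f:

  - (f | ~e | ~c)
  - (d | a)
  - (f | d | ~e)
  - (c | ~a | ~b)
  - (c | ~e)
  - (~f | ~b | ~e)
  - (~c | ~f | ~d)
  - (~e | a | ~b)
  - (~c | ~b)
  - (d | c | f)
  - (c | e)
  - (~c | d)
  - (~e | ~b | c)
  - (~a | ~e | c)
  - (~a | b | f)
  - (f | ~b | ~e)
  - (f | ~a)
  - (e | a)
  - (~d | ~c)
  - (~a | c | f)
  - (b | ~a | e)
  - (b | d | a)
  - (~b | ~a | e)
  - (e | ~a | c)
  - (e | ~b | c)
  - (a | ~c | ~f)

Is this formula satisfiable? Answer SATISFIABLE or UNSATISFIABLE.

UNSATISFIABLE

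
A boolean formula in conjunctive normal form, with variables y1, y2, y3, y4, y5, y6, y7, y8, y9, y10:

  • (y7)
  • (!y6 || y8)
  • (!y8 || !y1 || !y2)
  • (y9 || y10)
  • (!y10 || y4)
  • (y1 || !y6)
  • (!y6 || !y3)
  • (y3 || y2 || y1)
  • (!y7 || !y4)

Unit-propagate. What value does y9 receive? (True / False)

True

(y7) stands alone — y7 = True.
(!y4 || !y7) with y7 = True leaves only !y4, so y4 = False.
(y4 || !y10) with y4 = False leaves only !y10, so y10 = False.
(y10 || y9): since y10 = False, the clause reduces to (y9). y9 = True.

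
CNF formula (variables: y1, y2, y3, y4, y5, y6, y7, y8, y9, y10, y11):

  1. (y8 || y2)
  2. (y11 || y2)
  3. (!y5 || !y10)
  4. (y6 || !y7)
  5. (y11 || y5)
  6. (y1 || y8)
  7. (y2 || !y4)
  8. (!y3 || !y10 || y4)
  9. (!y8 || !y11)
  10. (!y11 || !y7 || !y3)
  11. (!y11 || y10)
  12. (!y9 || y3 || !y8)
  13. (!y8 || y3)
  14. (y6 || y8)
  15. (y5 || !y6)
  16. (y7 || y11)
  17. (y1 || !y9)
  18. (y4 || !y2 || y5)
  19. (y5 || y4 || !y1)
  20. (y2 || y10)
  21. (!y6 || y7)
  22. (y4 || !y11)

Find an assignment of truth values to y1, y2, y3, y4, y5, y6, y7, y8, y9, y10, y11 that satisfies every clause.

y1=0, y2=1, y3=1, y4=0, y5=1, y6=1, y7=1, y8=1, y9=0, y10=0, y11=0

Check each clause:
  1. (y2 || y8) — y8 is true.
  2. (y11 || y2) — y2 is true.
  3. (!y5 || !y10) — !y10 is true.
  4. (!y7 || y6) — y6 is true.
  5. (y5 || y11) — y5 is true.
  6. (y8 || y1) — y8 is true.
  7. (y2 || !y4) — y2 is true.
  8. (!y10 || y4 || !y3) — !y10 is true.
  9. (!y11 || !y8) — !y11 is true.
  10. (!y7 || !y11 || !y3) — !y11 is true.
  11. (!y11 || y10) — !y11 is true.
  12. (y3 || !y8 || !y9) — y3 is true.
  13. (y3 || !y8) — y3 is true.
  14. (y6 || y8) — y8 is true.
  15. (y5 || !y6) — y5 is true.
  16. (y11 || y7) — y7 is true.
  17. (!y9 || y1) — !y9 is true.
  18. (y4 || y5 || !y2) — y5 is true.
  19. (!y1 || y4 || y5) — y5 is true.
  20. (y2 || y10) — y2 is true.
  21. (!y6 || y7) — y7 is true.
  22. (y4 || !y11) — !y11 is true.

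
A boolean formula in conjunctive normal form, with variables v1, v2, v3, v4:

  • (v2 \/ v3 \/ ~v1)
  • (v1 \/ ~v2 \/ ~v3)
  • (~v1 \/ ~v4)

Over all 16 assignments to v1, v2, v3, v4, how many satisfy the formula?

9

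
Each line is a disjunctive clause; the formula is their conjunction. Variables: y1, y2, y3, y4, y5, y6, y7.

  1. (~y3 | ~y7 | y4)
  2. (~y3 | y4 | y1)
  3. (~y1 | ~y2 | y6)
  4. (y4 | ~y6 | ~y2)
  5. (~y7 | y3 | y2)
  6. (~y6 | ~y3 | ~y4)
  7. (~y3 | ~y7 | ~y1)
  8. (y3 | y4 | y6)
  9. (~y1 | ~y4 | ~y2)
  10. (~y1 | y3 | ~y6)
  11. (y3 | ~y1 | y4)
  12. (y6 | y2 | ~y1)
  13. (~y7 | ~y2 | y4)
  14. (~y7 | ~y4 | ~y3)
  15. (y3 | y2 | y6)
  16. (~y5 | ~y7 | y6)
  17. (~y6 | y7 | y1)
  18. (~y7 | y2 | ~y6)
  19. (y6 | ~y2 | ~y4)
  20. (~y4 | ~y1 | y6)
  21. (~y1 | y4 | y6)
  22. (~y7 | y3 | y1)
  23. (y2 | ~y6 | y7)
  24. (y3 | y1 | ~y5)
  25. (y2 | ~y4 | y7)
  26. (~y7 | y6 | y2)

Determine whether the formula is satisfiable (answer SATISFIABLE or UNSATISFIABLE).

UNSATISFIABLE

y6 = True:
  y3 = True:
    propagation gives y4=False, y7=False, y1=True, y2=False; an empty clause results — contradiction.
  y3 = False:
    propagation gives y1=False, y7=True; an empty clause results — contradiction.
y6 = False:
  y4 = True:
    propagation gives y2=False, y1=False, y3=True, y7=False; an empty clause results — contradiction.
  y4 = False:
    propagation gives y3=True, y7=False, y1=True; an empty clause results — contradiction.
Every branch closes, so no satisfying assignment exists.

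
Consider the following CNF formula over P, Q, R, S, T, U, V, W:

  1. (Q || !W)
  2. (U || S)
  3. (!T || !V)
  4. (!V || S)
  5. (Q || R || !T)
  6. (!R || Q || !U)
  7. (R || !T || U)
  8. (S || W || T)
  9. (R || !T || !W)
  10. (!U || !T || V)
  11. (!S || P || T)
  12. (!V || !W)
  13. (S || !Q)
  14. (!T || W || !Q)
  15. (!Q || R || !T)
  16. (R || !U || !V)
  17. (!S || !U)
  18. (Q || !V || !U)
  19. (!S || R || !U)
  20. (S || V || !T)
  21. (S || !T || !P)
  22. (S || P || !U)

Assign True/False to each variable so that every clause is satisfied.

P = T, Q = T, R = T, S = T, T = F, U = F, V = F, W = T

Check each clause:
  1. (!W || Q) — Q is true.
  2. (S || U) — S is true.
  3. (!T || !V) — !V is true.
  4. (S || !V) — !V is true.
  5. (R || !T || Q) — Q is true.
  6. (!R || !U || Q) — Q is true.
  7. (U || R || !T) — R is true.
  8. (W || T || S) — W is true.
  9. (R || !W || !T) — R is true.
  10. (V || !U || !T) — !U is true.
  11. (T || !S || P) — P is true.
  12. (!V || !W) — !V is true.
  13. (!Q || S) — S is true.
  14. (W || !T || !Q) — W is true.
  15. (R || !T || !Q) — R is true.
  16. (!U || R || !V) — !V is true.
  17. (!S || !U) — !U is true.
  18. (!V || Q || !U) — !V is true.
  19. (!U || R || !S) — !U is true.
  20. (V || !T || S) — !T is true.
  21. (!T || S || !P) — !T is true.
  22. (P || S || !U) — P is true.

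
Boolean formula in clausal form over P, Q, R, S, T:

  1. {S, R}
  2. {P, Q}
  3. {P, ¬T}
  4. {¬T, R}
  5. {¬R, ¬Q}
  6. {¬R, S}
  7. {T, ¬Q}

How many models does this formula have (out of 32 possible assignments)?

3

Satisfying assignments:
  P=T Q=F R=F S=T T=F
  P=T Q=F R=T S=T T=F
  P=T Q=F R=T S=T T=T
That's 3 in total.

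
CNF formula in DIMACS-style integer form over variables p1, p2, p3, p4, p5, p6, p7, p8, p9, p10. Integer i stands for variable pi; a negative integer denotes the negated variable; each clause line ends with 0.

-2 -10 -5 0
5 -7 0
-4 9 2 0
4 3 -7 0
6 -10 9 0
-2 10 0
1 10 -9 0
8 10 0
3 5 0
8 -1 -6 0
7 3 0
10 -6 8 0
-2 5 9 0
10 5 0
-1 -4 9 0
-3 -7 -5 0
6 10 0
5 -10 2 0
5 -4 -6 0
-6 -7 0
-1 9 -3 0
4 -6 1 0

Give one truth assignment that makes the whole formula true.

Set p1 = False and propagate.
Try p2 = True.
  then p10 is forced to True.
  then p5 is forced to False.
  then p7 is forced to False.
  then p3 is forced to True.
  then p9 is forced to True.
Try p4 = False.
  then p6 is forced to False.
p8 is now unconstrained; take p8 = False.

p1=F, p2=T, p3=T, p4=F, p5=F, p6=F, p7=F, p8=F, p9=T, p10=T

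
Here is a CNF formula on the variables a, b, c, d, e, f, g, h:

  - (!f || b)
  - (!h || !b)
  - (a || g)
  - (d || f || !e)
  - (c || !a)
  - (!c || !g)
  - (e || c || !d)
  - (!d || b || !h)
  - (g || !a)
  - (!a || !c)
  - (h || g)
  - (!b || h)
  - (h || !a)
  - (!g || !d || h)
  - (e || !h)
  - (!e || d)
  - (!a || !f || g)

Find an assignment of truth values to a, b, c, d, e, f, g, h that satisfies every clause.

a=F, b=F, c=F, d=F, e=F, f=F, g=T, h=F

Branch on a: take a = False.
  then g is forced to True.
  then c is forced to False.
Set b = False and propagate.
  then f is forced to False.
Branch on d: take d = False.
  then e is forced to False.
  then h is forced to False.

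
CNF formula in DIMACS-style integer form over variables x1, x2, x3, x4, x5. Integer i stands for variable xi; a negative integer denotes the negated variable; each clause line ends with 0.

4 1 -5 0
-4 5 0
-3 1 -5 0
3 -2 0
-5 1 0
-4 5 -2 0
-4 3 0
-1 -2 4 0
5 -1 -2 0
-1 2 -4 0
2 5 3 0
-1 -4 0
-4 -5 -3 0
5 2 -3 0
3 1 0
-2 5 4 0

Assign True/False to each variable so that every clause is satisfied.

x1 = True, x2 = False, x3 = True, x4 = False, x5 = True

Check each clause:
  1. {x4, x1, ¬x5} — x1 is true.
  2. {¬x4, x5} — ¬x4 is true.
  3. {¬x5, x1, ¬x3} — x1 is true.
  4. {x3, ¬x2} — x3 is true.
  5. {x1, ¬x5} — x1 is true.
  6. {x5, ¬x2, ¬x4} — ¬x4 is true.
  7. {x3, ¬x4} — x3 is true.
  8. {¬x1, ¬x2, x4} — ¬x2 is true.
  9. {¬x1, ¬x2, x5} — x5 is true.
  10. {x2, ¬x1, ¬x4} — ¬x4 is true.
  11. {x3, x5, x2} — x3 is true.
  12. {¬x4, ¬x1} — ¬x4 is true.
  13. {¬x5, ¬x4, ¬x3} — ¬x4 is true.
  14. {x2, x5, ¬x3} — x5 is true.
  15. {x3, x1} — x1 is true.
  16. {x4, x5, ¬x2} — x5 is true.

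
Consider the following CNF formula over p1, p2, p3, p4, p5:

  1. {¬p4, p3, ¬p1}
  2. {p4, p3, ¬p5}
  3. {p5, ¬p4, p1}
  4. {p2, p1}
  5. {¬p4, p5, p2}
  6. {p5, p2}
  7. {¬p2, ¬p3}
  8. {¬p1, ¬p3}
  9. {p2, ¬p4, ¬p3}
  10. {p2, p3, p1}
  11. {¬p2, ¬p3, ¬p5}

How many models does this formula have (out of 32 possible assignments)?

3

Satisfying assignments:
  p1=0 p2=1 p3=0 p4=0 p5=0
  p1=0 p2=1 p3=0 p4=1 p5=1
  p1=1 p2=1 p3=0 p4=0 p5=0
That's 3 in total.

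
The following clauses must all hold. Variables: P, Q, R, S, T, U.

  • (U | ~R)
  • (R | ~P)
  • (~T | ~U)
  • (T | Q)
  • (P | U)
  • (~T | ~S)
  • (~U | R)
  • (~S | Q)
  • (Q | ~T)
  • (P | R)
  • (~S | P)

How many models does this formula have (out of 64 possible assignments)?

Satisfying assignments:
  P=0 Q=1 R=1 S=0 T=0 U=1
  P=1 Q=1 R=1 S=0 T=0 U=1
  P=1 Q=1 R=1 S=1 T=0 U=1
That's 3 in total.

3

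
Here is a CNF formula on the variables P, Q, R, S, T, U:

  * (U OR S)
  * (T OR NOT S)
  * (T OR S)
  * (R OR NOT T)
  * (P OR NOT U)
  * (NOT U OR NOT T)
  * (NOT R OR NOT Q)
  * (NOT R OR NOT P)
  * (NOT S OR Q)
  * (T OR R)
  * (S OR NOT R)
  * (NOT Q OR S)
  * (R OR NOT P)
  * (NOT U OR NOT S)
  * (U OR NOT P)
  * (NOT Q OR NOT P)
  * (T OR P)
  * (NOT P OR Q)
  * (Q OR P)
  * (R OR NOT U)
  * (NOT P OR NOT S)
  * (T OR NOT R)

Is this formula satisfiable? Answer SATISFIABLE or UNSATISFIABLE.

UNSATISFIABLE

P = True:
  propagation gives R=False; an empty clause results — contradiction.
P = False:
  propagation gives U=False, S=True, T=True, R=True; an empty clause results — contradiction.
Every branch closes, so no satisfying assignment exists.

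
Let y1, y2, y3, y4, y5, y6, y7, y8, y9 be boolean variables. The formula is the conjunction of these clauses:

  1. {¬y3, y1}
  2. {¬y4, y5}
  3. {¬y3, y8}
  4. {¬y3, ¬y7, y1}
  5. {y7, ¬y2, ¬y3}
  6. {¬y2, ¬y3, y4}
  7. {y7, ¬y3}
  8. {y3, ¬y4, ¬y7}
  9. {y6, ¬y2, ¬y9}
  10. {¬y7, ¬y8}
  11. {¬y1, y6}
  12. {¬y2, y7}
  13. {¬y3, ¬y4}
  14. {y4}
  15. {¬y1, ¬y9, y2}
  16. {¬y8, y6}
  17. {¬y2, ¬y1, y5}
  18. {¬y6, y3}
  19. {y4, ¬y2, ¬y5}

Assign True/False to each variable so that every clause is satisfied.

y1=F  y2=F  y3=F  y4=T  y5=T  y6=F  y7=F  y8=F  y9=F

(y4) is a unit clause, so y4 = True.
(y5) is a unit clause, so y5 = True.
(¬y3) is a unit clause, so y3 = False.
Unit propagation: (¬y7) forces y7 = False.
Unit propagation: (¬y2) forces y2 = False.
The clause (¬y6) is unit: y6 must be False.
(¬y1) is a unit clause, so y1 = False.
Unit propagation: (¬y8) forces y8 = False.
y9 is now unconstrained; take y9 = False.
Every clause has at least one true literal under this assignment.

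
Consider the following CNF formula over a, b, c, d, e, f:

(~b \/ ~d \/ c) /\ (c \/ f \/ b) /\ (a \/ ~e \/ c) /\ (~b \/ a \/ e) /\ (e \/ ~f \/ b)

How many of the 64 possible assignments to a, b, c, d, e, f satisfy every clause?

30

Case analysis on b and c:
  b=T, c=T: d, f free; 3 ways for (a,e) × 2^2 = 12.
  b=T, c=F: remaining (a,d,e,f) ∈ {(T,F,F,F); (T,F,F,T); (T,F,T,F); (T,F,T,T)} — 4.
  b=F, c=T: a, d free; 3 ways for (e,f) × 2^2 = 12.
  b=F, c=F: remaining (a,d,e,f) ∈ {(T,F,T,T); (T,T,T,T)} — 2.
Total: 12 + 4 + 12 + 2 = 30.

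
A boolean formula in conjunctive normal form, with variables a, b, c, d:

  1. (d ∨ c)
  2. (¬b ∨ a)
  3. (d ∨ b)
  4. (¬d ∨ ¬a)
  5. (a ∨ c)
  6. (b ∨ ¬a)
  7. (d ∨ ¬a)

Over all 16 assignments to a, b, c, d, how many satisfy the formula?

Satisfying assignments:
  a=F b=F c=T d=T
That's 1 in total.

1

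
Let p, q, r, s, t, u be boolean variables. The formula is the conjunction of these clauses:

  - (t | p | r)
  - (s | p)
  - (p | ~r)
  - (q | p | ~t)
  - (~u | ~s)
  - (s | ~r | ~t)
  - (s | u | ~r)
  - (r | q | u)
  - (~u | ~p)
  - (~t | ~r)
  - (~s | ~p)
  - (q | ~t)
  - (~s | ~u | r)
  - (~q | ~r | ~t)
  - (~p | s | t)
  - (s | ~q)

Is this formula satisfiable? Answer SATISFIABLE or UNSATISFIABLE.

Branch on p: take p = False.
  then s is forced to True.
  then r is forced to False.
  then t is forced to True.
  then q is forced to True.
  then u is forced to False.
Every clause has at least one true literal under this assignment.
So p = F  q = T  r = F  s = T  t = T  u = F is a satisfying assignment.

SATISFIABLE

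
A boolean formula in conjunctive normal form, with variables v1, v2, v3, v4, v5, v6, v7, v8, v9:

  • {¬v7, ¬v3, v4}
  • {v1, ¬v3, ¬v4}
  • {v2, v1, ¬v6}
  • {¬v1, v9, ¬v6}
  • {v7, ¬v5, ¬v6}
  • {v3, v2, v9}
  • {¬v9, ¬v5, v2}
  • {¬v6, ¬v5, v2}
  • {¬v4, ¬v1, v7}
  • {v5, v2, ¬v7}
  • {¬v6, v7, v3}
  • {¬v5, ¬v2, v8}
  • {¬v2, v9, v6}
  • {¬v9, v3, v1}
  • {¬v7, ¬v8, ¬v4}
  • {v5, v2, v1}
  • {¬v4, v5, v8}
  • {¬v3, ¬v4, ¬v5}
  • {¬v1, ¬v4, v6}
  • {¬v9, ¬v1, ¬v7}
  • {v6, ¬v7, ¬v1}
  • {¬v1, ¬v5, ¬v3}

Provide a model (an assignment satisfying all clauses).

v1=F, v2=T, v3=T, v4=F, v5=F, v6=T, v7=F, v8=F, v9=F

Try v1 = False.
Set v2 = True and propagate.
Branch on v3: take v3 = True.
  then v4 is forced to False.
  then v7 is forced to False.
The remaining clauses are satisfied by v5 = False, v6 = True, v8 = False, v9 = False.
Every clause has at least one true literal under this assignment.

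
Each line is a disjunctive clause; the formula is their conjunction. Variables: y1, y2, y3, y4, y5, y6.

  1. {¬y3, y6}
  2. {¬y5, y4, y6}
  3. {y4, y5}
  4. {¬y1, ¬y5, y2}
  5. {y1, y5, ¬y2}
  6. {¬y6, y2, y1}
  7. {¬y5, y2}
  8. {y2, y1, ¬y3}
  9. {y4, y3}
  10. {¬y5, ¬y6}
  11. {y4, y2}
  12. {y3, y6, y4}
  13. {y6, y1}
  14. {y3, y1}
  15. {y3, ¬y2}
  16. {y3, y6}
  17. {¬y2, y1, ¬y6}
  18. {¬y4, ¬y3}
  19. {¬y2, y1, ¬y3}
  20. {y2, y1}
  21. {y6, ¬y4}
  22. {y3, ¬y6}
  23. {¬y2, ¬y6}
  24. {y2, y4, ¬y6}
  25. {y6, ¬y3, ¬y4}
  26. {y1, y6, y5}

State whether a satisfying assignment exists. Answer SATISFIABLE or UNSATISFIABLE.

y6 = True:
  propagation gives y5=False, y4=True, y3=False; an empty clause results — contradiction.
y6 = False:
  propagation gives y3=False; an empty clause results — contradiction.
Every branch closes, so no satisfying assignment exists.

UNSATISFIABLE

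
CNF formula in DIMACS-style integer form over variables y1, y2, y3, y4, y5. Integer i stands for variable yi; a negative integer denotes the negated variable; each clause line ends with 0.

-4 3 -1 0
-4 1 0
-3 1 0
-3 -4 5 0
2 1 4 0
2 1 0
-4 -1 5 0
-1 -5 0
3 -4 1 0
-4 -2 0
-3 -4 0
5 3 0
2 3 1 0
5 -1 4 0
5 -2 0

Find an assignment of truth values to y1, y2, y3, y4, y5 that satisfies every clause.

Try y1 = False.
  then y4 is forced to False.
  then y3 is forced to False.
  then y2 is forced to True.
  then y5 is forced to True.
Every clause has at least one true literal under this assignment.

y1=F  y2=T  y3=F  y4=F  y5=T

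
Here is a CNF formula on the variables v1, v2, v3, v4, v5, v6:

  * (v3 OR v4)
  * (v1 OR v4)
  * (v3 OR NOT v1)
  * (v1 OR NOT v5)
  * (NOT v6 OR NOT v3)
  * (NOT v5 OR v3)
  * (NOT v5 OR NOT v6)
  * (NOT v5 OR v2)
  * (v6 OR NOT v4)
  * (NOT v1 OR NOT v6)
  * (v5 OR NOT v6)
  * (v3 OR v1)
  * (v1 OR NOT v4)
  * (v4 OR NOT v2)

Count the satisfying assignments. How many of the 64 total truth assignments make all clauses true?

Satisfying assignments:
  v1=1 v2=0 v3=1 v4=0 v5=0 v6=0
Count: 1.

1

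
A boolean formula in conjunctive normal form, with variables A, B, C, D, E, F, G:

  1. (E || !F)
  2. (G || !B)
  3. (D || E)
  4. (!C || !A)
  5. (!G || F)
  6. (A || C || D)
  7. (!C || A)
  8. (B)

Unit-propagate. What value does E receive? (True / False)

True

Unit clause (B) sets B = True.
From (!B || G) and B = True: G = True.
From (F || !G) and G = True: F = True.
(E || !F) with F = True leaves only E, so E = True.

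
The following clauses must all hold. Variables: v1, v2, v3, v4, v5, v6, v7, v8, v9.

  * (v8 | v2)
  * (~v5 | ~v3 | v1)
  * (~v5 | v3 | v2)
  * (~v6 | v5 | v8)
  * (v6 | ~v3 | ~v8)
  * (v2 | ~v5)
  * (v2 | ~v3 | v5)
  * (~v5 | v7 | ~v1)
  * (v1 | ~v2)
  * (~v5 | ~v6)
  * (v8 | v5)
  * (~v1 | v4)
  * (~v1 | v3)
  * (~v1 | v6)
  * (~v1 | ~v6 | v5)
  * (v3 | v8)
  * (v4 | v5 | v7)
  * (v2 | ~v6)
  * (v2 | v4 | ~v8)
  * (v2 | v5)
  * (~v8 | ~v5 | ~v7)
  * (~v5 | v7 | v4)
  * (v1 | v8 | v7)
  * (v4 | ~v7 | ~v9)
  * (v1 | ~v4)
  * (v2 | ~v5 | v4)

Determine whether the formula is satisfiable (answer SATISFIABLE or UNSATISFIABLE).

UNSATISFIABLE

v5 = True:
  propagation gives v2=True, v1=True, v7=True, v6=False; an empty clause results — contradiction.
v5 = False:
  propagation gives v8=True, v2=True, v1=True, v4=True; an empty clause results — contradiction.
Every branch closes, so no satisfying assignment exists.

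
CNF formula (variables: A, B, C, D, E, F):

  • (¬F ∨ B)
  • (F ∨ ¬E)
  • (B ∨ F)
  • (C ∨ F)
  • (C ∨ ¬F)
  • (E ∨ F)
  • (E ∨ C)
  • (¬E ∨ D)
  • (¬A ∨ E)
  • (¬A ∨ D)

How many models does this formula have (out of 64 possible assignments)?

The models are:
  A=F B=T C=T D=F E=F F=T
  A=F B=T C=T D=T E=F F=T
  A=F B=T C=T D=T E=T F=T
  A=T B=T C=T D=T E=T F=T
Count: 4.

4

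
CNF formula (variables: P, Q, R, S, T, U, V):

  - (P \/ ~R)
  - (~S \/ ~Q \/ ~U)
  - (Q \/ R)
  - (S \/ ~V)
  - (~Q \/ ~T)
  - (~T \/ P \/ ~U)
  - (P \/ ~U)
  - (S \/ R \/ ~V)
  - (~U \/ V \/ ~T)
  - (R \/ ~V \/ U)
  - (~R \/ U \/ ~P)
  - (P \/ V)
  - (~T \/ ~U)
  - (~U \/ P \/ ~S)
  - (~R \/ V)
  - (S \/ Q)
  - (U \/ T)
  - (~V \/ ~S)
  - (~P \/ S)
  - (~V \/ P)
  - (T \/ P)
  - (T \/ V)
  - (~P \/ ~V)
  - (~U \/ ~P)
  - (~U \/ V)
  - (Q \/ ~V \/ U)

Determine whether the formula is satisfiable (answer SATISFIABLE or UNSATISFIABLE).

UNSATISFIABLE

U = True:
  propagation gives P=True; an empty clause results — contradiction.
U = False:
  propagation gives T=True, Q=False, R=True, P=True; an empty clause results — contradiction.
Every branch closes, so no satisfying assignment exists.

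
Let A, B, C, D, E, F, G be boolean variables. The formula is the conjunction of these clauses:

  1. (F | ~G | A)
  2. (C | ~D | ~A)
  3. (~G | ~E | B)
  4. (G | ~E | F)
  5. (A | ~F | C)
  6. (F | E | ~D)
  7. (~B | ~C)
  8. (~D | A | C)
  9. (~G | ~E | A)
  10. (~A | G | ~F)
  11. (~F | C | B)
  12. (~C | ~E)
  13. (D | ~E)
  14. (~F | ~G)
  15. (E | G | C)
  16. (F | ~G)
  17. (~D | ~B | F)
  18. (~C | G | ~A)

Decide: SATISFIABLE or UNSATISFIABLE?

SATISFIABLE

Set A = False and propagate.
Try B = False.
Branch on C: take C = True.
  then E is forced to False.
For the remaining variables, D = False, F = True, G = False works.
Every clause has at least one true literal under this assignment.
So A = F, B = F, C = T, D = F, E = F, F = T, G = F is a satisfying assignment.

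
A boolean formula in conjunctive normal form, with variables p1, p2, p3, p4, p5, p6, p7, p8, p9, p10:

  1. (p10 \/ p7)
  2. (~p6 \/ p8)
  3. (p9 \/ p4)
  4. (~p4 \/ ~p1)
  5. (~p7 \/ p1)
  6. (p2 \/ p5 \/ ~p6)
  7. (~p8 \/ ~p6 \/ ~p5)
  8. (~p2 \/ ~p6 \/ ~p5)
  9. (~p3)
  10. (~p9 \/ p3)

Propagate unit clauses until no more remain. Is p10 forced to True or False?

True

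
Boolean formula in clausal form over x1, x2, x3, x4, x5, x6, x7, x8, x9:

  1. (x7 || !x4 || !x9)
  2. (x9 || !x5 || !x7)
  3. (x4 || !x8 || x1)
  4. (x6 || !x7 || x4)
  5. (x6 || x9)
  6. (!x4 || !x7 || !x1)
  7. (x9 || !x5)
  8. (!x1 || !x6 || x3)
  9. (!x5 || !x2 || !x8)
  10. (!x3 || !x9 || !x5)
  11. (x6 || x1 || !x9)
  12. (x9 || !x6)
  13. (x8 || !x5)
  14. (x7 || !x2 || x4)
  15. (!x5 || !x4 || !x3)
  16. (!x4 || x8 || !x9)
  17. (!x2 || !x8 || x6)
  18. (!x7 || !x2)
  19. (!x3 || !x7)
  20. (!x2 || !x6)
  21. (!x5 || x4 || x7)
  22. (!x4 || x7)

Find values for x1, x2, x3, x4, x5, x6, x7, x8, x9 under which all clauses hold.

x1=F  x2=F  x3=F  x4=T  x5=T  x6=T  x7=T  x8=T  x9=T

x2 occurs only negated in the remaining clauses — set x2 = False.
Try x1 = False.
For the remaining variables, x3 = False, x4 = True, x5 = True, x6 = True, x7 = True, x8 = True, x9 = True works.
Every clause has at least one true literal under this assignment.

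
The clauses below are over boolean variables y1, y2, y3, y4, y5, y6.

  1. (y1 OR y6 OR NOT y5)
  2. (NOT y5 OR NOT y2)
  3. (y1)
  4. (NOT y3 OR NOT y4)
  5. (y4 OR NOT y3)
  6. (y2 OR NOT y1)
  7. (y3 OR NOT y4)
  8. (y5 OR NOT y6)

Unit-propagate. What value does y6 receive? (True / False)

False

Unit clause (y1) sets y1 = True.
(y2 OR NOT y1) with y1 = True leaves only y2, so y2 = True.
From (NOT y2 OR NOT y5) and y2 = True: y5 = False.
From (NOT y6 OR y5) and y5 = False: y6 = False.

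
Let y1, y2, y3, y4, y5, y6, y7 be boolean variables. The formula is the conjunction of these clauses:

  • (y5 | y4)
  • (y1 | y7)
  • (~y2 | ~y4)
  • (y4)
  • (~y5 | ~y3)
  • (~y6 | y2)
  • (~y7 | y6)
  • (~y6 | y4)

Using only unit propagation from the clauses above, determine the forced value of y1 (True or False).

True

(y4) stands alone — y4 = True.
In (~y2 | ~y4), ~y4 is now false; ~y2 must hold, so y2 = False.
From (~y6 | y2) and y2 = False: y6 = False.
From (y6 | ~y7) and y6 = False: y7 = False.
In (y7 | y1), y7 is now false; y1 must hold, so y1 = True.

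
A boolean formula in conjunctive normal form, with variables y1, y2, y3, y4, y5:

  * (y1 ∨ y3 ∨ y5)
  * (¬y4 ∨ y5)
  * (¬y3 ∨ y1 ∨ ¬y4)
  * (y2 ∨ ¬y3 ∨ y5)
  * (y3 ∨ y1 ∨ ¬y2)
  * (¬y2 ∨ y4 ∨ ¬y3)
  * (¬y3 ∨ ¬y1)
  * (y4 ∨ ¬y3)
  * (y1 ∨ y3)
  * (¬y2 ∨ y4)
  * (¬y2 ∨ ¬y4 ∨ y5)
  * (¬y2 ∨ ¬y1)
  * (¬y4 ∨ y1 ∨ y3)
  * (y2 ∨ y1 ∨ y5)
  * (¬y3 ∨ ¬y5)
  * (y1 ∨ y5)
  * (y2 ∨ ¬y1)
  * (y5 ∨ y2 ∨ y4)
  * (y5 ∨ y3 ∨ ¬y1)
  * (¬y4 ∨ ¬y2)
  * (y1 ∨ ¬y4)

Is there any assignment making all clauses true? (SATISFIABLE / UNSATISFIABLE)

y1 = True:
  propagation gives y3=False, y2=False; an empty clause results — contradiction.
y1 = False:
  propagation gives y3=True, y4=False; an empty clause results — contradiction.
Every branch closes, so no satisfying assignment exists.

UNSATISFIABLE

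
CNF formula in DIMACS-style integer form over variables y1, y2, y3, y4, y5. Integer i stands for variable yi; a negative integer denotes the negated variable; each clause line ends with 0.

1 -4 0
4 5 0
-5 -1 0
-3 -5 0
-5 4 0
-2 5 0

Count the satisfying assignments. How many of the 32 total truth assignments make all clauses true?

2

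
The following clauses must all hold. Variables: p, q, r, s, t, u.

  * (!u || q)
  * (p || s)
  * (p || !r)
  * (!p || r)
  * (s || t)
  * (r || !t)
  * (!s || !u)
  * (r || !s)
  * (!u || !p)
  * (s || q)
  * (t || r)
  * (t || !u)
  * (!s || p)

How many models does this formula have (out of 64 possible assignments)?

5

Satisfying assignments:
  p=1 q=0 r=1 s=1 t=0 u=0
  p=1 q=0 r=1 s=1 t=1 u=0
  p=1 q=1 r=1 s=0 t=1 u=0
  p=1 q=1 r=1 s=1 t=0 u=0
  p=1 q=1 r=1 s=1 t=1 u=0
That's 5 in total.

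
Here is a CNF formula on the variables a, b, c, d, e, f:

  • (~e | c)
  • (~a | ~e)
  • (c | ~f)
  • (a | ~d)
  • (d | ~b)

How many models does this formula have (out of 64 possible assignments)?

Case analysis on a and c:
  a=1, c=1: f free; 3 ways for (b,d,e) × 2^1 = 6.
  a=1, c=0: remaining (b,d,e,f) ∈ {(0,0,0,0); (0,1,0,0); (1,1,0,0)} — 3.
  a=0, c=1: remaining (b,d,e,f) ∈ {(0,0,0,0); (0,0,0,1); (0,0,1,0); (0,0,1,1)} — 4.
  a=0, c=0: remaining (b,d,e,f) ∈ {(0,0,0,0)} — 1.
Total: 6 + 3 + 4 + 1 = 14.

14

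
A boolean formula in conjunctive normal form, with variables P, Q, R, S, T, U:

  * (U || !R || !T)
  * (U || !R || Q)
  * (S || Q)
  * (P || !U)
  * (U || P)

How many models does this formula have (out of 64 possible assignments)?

20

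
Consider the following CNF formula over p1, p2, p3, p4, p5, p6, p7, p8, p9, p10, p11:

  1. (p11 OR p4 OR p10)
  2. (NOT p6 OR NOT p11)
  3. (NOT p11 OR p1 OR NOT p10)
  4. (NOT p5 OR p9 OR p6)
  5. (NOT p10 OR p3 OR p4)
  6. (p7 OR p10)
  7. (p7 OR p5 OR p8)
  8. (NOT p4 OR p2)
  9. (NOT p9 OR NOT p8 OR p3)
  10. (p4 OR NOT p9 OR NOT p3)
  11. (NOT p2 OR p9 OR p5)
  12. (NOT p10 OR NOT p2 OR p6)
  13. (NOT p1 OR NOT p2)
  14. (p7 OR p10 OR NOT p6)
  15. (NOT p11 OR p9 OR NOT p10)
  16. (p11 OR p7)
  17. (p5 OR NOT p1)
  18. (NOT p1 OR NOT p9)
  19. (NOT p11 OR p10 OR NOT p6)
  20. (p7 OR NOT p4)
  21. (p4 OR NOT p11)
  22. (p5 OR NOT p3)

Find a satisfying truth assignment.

p1=F  p2=T  p3=T  p4=T  p5=T  p6=T  p7=T  p8=F  p9=T  p10=F  p11=F

p7 occurs only positively in the remaining clauses — set p7 = True.
Branch on p1: take p1 = False.
The remaining clauses are satisfied by p2 = True, p3 = True, p4 = True, p5 = True, p6 = True, p8 = False, p9 = True, p10 = False, p11 = False.
Check each clause:
  1. (p10 OR p4 OR p11) — p4 is true.
  2. (NOT p6 OR NOT p11) — NOT p11 is true.
  3. (NOT p10 OR NOT p11 OR p1) — NOT p11 is true.
  4. (p9 OR p6 OR NOT p5) — p9 is true.
  5. (NOT p10 OR p3 OR p4) — p3 is true.
  6. (p10 OR p7) — p7 is true.
  7. (p8 OR p7 OR p5) — p5 is true.
  8. (NOT p4 OR p2) — p2 is true.
  9. (p3 OR NOT p8 OR NOT p9) — NOT p8 is true.
  10. (NOT p9 OR p4 OR NOT p3) — p4 is true.
  11. (p5 OR NOT p2 OR p9) — p9 is true.
  12. (NOT p2 OR p6 OR NOT p10) — NOT p10 is true.
  13. (NOT p1 OR NOT p2) — NOT p1 is true.
  14. (p7 OR NOT p6 OR p10) — p7 is true.
  15. (p9 OR NOT p11 OR NOT p10) — p9 is true.
  16. (p7 OR p11) — p7 is true.
  17. (NOT p1 OR p5) — p5 is true.
  18. (NOT p1 OR NOT p9) — NOT p1 is true.
  19. (p10 OR NOT p6 OR NOT p11) — NOT p11 is true.
  20. (NOT p4 OR p7) — p7 is true.
  21. (p4 OR NOT p11) — p4 is true.
  22. (NOT p3 OR p5) — p5 is true.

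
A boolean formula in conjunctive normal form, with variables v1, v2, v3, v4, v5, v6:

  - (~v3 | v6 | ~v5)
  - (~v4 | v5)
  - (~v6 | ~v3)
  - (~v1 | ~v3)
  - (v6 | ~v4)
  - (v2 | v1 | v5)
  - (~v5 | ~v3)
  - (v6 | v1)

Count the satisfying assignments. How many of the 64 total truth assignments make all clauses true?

Split on v3, then v5.
  v3=T, v5=T: a clause becomes empty — 0.
  v3=T, v5=F: a clause becomes empty — 0.
  v3=F, v5=T: v2 free; 5 ways for (v1,v4,v6) × 2^1 = 10.
  v3=F, v5=F: 5 of the 16 assignments to (v1,v2,v4,v6) work.
Total: 0 + 0 + 10 + 5 = 15.

15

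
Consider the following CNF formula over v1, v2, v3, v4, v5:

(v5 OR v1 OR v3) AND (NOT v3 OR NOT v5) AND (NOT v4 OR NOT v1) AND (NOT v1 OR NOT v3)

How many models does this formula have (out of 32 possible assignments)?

Case analysis on v1 and v3:
  v1=T, v3=T: a clause becomes empty — 0.
  v1=T, v3=F: remaining (v2,v4,v5) ∈ {(F,F,F); (F,F,T); (T,F,F); (T,F,T)} — 4.
  v1=F, v3=T: remaining (v2,v4,v5) ∈ {(F,F,F); (F,T,F); (T,F,F); (T,T,F)} — 4.
  v1=F, v3=F: remaining (v2,v4,v5) ∈ {(F,F,T); (F,T,T); (T,F,T); (T,T,T)} — 4.
Total: 0 + 4 + 4 + 4 = 12.

12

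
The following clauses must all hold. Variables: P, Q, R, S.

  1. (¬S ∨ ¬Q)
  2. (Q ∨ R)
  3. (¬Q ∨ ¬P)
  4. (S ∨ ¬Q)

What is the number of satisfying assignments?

4

The models are:
  P=F Q=F R=T S=F
  P=F Q=F R=T S=T
  P=T Q=F R=T S=F
  P=T Q=F R=T S=T
That's 4 in total.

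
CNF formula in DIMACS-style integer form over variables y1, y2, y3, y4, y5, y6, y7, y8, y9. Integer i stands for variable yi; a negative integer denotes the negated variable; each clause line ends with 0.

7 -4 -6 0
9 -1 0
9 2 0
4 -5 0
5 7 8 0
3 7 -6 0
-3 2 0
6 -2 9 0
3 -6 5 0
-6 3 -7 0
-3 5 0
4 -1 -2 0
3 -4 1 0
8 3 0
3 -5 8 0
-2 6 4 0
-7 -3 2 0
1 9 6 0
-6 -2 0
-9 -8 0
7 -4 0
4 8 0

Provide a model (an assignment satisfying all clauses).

y1=True, y2=True, y3=True, y4=True, y5=True, y6=False, y7=True, y8=False, y9=True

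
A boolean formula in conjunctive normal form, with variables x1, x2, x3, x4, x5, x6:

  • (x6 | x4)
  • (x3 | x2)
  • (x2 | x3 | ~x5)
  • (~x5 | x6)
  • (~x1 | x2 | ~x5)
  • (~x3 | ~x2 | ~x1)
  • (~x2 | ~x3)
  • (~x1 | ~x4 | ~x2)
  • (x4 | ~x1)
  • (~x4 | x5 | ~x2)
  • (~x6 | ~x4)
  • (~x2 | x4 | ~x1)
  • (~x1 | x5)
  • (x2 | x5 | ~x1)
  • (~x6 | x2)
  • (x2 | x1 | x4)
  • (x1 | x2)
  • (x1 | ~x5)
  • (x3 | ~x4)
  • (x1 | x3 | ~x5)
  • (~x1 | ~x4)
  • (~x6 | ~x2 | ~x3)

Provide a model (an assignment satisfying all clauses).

x1=F, x2=T, x3=F, x4=F, x5=F, x6=T

Set x1 = False and propagate.
  then x2 is forced to True.
  then x3 is forced to False.
  then x5 is forced to False.
  then x4 is forced to False.
  then x6 is forced to True.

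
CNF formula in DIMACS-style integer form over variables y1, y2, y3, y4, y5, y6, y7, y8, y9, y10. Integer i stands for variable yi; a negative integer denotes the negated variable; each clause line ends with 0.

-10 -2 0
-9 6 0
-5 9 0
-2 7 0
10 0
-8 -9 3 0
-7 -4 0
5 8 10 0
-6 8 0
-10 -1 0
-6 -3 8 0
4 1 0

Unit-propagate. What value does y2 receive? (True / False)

False

(y10) is a unit clause: y10 = True.
(¬y2 ∨ ¬y10) with y10 = True leaves only ¬y2, so y2 = False.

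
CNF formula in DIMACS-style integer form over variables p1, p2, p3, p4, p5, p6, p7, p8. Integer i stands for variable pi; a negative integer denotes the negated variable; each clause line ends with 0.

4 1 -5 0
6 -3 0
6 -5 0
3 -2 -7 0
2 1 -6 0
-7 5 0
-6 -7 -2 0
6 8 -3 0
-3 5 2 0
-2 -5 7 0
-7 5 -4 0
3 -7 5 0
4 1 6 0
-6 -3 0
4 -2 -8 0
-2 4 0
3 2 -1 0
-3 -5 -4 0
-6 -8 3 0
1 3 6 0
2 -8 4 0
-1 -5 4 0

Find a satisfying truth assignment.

p1 = True, p2 = True, p3 = False, p4 = True, p5 = False, p6 = True, p7 = False, p8 = False

Check each clause:
  1. (~p5 | p1 | p4) — p1 is true.
  2. (p6 | ~p3) — ~p3 is true.
  3. (~p5 | p6) — ~p5 is true.
  4. (p3 | ~p7 | ~p2) — ~p7 is true.
  5. (~p6 | p2 | p1) — p1 is true.
  6. (~p7 | p5) — ~p7 is true.
  7. (~p6 | ~p2 | ~p7) — ~p7 is true.
  8. (~p3 | p6 | p8) — ~p3 is true.
  9. (p5 | p2 | ~p3) — p2 is true.
  10. (~p2 | p7 | ~p5) — ~p5 is true.
  11. (p5 | ~p4 | ~p7) — ~p7 is true.
  12. (~p7 | p5 | p3) — ~p7 is true.
  13. (p1 | p6 | p4) — p1 is true.
  14. (~p6 | ~p3) — ~p3 is true.
  15. (p4 | ~p8 | ~p2) — ~p8 is true.
  16. (~p2 | p4) — p4 is true.
  17. (p2 | p3 | ~p1) — p2 is true.
  18. (~p5 | ~p3 | ~p4) — ~p5 is true.
  19. (~p6 | ~p8 | p3) — ~p8 is true.
  20. (p3 | p1 | p6) — p1 is true.
  21. (p2 | ~p8 | p4) — ~p8 is true.
  22. (~p1 | p4 | ~p5) — ~p5 is true.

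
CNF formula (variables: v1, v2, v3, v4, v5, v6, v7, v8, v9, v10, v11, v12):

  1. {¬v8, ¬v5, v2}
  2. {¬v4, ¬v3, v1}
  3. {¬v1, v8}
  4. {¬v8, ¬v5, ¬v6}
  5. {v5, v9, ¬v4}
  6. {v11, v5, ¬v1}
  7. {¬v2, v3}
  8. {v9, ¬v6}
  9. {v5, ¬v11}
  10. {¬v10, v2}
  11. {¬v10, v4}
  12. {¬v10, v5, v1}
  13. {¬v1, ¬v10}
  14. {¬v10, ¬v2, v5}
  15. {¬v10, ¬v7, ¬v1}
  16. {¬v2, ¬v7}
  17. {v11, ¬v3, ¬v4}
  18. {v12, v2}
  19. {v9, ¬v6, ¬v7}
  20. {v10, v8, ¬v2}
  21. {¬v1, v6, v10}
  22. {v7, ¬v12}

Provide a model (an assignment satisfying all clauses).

v1 = 0  v2 = 0  v3 = 1  v4 = 0  v5 = 1  v6 = 0  v7 = 1  v8 = 0  v9 = 0  v10 = 0  v11 = 1  v12 = 1

Check each clause:
  1. {¬v5, ¬v8, v2} — ¬v8 is true.
  2. {¬v3, ¬v4, v1} — ¬v4 is true.
  3. {¬v1, v8} — ¬v1 is true.
  4. {¬v5, ¬v8, ¬v6} — ¬v8 is true.
  5. {v9, ¬v4, v5} — ¬v4 is true.
  6. {v11, v5, ¬v1} — v11 is true.
  7. {¬v2, v3} — v3 is true.
  8. {¬v6, v9} — ¬v6 is true.
  9. {¬v11, v5} — v5 is true.
  10. {v2, ¬v10} — ¬v10 is true.
  11. {¬v10, v4} — ¬v10 is true.
  12. {¬v10, v1, v5} — v5 is true.
  13. {¬v10, ¬v1} — ¬v1 is true.
  14. {¬v10, v5, ¬v2} — v5 is true.
  15. {¬v1, ¬v7, ¬v10} — ¬v1 is true.
  16. {¬v7, ¬v2} — ¬v2 is true.
  17. {¬v3, v11, ¬v4} — v11 is true.
  18. {v12, v2} — v12 is true.
  19. {¬v6, ¬v7, v9} — ¬v6 is true.
  20. {v8, v10, ¬v2} — ¬v2 is true.
  21. {v10, v6, ¬v1} — ¬v1 is true.
  22. {v7, ¬v12} — v7 is true.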